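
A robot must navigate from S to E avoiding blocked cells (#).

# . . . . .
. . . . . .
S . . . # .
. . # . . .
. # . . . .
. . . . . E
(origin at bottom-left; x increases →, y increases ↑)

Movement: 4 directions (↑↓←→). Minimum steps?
8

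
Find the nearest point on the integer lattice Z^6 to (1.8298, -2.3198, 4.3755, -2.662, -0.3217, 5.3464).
(2, -2, 4, -3, 0, 5)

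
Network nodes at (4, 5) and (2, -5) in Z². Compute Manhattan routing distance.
12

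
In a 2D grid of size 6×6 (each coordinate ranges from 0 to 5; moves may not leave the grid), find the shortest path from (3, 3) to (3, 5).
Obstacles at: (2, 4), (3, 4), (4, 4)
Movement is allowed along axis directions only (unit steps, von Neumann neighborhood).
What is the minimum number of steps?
6
(one shortest path: (3, 3) → (2, 3) → (1, 3) → (1, 4) → (1, 5) → (2, 5) → (3, 5))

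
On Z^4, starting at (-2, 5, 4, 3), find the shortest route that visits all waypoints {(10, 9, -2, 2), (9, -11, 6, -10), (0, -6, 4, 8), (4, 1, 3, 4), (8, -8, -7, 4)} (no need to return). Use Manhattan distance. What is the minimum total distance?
112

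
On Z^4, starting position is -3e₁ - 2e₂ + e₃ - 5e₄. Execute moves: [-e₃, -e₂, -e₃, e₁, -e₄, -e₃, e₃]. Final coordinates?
(-2, -3, -1, -6)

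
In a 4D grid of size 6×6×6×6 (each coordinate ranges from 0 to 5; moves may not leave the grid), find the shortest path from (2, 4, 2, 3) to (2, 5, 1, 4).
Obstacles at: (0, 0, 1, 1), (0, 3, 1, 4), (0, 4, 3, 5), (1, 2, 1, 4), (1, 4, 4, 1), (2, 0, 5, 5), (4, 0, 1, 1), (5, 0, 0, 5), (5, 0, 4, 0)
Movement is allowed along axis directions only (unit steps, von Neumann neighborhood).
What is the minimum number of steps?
3
(one shortest path: (2, 4, 2, 3) → (2, 5, 2, 3) → (2, 5, 1, 3) → (2, 5, 1, 4))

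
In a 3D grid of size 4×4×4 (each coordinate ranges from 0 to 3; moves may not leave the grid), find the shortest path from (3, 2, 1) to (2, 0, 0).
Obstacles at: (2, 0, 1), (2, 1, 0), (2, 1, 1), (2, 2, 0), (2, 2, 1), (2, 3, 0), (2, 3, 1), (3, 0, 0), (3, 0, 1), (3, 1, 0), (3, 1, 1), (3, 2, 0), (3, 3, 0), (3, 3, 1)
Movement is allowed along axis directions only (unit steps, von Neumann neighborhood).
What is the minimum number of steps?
8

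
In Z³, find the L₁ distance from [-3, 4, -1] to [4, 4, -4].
10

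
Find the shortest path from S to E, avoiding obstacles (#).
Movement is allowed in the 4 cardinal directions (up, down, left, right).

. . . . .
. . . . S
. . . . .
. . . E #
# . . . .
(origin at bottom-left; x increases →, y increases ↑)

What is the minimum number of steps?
3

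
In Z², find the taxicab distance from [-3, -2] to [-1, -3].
3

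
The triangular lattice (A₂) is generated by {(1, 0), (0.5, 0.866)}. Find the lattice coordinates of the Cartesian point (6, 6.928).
2b₁ + 8b₂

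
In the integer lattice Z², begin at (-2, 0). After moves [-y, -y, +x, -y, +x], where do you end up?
(0, -3)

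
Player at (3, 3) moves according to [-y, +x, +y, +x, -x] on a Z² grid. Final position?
(4, 3)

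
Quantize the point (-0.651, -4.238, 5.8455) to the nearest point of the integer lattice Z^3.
(-1, -4, 6)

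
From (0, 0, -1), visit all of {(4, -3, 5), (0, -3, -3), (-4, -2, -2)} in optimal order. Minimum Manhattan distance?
25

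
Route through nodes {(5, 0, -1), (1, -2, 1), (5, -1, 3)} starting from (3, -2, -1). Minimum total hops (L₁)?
16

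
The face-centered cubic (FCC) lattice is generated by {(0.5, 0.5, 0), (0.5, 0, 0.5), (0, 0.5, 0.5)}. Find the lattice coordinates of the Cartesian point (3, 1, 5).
-b₁ + 7b₂ + 3b₃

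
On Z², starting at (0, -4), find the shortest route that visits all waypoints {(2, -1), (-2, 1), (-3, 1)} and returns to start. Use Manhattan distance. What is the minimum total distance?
20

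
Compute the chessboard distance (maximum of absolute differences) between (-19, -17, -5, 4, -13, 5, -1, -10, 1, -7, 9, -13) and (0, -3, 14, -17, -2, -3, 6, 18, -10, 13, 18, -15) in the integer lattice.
28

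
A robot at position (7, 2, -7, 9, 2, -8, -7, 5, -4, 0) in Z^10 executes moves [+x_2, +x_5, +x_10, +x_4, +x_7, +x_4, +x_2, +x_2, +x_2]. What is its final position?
(7, 6, -7, 11, 3, -8, -6, 5, -4, 1)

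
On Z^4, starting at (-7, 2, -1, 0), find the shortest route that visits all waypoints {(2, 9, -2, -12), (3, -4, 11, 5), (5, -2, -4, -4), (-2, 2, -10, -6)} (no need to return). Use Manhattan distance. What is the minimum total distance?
97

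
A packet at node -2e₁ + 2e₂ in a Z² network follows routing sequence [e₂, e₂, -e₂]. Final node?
(-2, 3)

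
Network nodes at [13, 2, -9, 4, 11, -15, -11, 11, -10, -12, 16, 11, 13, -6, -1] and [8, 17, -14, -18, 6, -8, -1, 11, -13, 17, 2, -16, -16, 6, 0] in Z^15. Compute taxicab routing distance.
184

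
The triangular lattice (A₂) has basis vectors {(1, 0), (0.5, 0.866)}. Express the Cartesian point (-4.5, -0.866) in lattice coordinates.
-4b₁ - b₂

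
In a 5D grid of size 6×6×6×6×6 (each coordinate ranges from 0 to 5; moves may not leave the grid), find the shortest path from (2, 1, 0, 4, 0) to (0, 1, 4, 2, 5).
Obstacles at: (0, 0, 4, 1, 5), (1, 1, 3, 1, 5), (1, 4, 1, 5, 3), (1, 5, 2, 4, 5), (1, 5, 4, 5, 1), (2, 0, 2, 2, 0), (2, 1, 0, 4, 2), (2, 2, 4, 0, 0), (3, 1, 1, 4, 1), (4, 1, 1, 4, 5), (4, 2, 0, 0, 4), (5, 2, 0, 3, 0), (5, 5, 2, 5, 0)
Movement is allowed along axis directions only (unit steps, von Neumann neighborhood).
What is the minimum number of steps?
13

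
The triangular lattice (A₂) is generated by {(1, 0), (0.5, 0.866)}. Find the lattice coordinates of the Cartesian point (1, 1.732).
2b₂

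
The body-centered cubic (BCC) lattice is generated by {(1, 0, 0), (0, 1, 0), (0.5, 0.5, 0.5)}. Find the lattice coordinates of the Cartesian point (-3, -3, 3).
-6b₁ - 6b₂ + 6b₃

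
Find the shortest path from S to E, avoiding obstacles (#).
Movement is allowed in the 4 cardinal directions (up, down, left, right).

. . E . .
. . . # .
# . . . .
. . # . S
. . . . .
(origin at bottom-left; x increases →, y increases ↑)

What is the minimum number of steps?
5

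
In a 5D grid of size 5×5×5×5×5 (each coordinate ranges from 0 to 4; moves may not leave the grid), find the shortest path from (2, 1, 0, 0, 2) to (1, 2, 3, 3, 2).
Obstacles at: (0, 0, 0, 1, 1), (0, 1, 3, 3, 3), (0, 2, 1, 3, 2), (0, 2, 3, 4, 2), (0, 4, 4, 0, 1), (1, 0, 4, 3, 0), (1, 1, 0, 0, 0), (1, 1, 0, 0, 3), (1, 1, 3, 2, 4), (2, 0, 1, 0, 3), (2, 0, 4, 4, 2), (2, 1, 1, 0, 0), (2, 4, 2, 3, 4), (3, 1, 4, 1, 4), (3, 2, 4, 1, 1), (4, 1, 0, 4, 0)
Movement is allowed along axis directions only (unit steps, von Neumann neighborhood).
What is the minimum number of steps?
8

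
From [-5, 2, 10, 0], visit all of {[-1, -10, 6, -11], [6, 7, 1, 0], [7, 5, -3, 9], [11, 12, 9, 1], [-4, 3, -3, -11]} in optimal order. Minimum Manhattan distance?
121
(one optimal route: (-5, 2, 10, 0) → (11, 12, 9, 1) → (6, 7, 1, 0) → (7, 5, -3, 9) → (-4, 3, -3, -11) → (-1, -10, 6, -11))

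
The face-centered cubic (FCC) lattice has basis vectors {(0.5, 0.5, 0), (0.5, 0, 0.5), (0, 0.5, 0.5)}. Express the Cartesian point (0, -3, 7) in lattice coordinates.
-10b₁ + 10b₂ + 4b₃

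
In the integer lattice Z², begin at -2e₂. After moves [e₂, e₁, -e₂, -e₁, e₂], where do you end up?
(0, -1)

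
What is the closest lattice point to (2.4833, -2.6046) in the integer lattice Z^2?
(2, -3)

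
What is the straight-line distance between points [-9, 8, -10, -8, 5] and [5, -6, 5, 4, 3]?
27.6586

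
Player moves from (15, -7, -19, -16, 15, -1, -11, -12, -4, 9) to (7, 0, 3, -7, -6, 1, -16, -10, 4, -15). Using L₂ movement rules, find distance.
42.332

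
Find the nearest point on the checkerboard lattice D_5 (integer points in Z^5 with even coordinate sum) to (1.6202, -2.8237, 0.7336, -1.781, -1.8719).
(2, -3, 1, -2, -2)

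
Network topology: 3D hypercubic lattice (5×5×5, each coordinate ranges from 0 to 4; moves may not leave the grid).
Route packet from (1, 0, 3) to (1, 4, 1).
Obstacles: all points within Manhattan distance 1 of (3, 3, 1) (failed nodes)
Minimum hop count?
6
(one shortest path: (1, 0, 3) → (1, 1, 3) → (1, 2, 3) → (1, 3, 3) → (1, 4, 3) → (1, 4, 2) → (1, 4, 1))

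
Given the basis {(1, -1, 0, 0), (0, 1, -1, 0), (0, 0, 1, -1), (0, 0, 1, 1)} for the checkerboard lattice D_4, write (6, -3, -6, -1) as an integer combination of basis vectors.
6b₁ + 3b₂ - b₃ - 2b₄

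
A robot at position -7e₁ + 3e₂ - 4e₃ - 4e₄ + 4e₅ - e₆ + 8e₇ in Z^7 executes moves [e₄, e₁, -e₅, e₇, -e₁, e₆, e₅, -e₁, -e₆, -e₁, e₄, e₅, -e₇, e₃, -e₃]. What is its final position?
(-9, 3, -4, -2, 5, -1, 8)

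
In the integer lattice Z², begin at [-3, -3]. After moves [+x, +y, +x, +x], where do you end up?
(0, -2)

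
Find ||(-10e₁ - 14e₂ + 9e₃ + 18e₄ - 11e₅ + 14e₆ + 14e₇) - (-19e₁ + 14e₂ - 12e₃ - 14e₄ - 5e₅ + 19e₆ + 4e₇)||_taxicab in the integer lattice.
111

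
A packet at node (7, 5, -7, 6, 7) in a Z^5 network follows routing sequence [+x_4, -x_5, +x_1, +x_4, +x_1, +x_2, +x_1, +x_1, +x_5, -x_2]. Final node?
(11, 5, -7, 8, 7)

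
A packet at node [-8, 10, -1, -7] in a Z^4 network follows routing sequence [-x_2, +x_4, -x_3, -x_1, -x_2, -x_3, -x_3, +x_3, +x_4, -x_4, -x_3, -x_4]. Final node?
(-9, 8, -4, -7)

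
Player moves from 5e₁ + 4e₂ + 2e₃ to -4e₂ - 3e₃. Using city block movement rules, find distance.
18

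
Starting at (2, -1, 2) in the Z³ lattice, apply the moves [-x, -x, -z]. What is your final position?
(0, -1, 1)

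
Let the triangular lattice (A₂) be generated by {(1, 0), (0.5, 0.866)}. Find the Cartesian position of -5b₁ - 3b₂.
(-6.5, -2.598)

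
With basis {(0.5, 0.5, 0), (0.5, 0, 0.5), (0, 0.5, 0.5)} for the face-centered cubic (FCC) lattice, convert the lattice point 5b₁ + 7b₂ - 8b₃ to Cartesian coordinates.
(6, -1.5, -0.5)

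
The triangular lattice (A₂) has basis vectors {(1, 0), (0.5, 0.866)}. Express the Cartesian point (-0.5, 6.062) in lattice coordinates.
-4b₁ + 7b₂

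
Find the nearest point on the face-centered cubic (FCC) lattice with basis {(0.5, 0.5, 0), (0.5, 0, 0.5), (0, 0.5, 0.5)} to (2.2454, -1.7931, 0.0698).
(2, -2, 0)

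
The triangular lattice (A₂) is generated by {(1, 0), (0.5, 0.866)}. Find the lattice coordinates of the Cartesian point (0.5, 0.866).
b₂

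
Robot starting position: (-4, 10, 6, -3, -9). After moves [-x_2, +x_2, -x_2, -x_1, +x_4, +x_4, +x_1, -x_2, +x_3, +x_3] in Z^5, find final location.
(-4, 8, 8, -1, -9)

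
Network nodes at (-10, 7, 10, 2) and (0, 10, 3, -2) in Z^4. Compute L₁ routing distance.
24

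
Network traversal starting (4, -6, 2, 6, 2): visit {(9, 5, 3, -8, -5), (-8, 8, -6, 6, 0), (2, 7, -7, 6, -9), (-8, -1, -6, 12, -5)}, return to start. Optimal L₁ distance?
154
(one optimal route: (4, -6, 2, 6, 2) → (9, 5, 3, -8, -5) → (2, 7, -7, 6, -9) → (-8, 8, -6, 6, 0) → (-8, -1, -6, 12, -5) → (4, -6, 2, 6, 2))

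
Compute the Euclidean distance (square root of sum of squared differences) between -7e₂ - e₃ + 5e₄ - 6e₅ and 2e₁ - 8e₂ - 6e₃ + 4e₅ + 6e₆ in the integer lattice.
13.8203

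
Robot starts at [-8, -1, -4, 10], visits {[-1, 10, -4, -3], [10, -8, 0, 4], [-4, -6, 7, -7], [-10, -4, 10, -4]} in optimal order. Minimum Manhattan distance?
117
(one optimal route: (-8, -1, -4, 10) → (-1, 10, -4, -3) → (-10, -4, 10, -4) → (-4, -6, 7, -7) → (10, -8, 0, 4))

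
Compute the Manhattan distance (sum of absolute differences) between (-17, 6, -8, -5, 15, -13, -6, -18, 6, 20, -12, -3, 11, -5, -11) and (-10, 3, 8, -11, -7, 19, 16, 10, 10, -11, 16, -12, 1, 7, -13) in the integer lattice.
232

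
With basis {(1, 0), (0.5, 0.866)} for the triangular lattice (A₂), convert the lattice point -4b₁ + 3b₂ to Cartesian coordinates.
(-2.5, 2.598)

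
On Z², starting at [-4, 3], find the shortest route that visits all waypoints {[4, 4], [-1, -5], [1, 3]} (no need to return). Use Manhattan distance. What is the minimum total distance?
23
(one optimal route: (-4, 3) → (4, 4) → (1, 3) → (-1, -5))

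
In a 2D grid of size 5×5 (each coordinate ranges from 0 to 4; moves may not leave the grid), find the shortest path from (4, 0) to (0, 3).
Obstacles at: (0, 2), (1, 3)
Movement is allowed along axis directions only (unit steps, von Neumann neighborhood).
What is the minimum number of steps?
9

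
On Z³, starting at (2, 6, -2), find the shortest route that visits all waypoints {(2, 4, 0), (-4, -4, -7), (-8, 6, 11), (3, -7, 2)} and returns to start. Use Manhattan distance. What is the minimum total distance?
92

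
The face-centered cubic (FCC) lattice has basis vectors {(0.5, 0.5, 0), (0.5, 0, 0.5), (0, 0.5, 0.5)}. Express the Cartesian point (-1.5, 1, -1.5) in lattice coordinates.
b₁ - 4b₂ + b₃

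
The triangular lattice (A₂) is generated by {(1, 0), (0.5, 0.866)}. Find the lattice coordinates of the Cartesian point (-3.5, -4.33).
-b₁ - 5b₂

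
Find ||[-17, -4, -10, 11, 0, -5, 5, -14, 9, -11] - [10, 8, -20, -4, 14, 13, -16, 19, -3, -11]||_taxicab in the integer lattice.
162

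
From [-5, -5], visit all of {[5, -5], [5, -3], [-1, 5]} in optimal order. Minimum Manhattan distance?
26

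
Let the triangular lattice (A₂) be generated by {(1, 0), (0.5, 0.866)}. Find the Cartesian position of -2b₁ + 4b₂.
(0, 3.464)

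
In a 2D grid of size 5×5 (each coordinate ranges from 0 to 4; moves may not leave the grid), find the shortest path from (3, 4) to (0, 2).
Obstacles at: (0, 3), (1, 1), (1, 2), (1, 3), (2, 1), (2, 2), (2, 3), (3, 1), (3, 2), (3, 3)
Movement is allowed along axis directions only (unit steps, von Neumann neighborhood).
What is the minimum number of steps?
11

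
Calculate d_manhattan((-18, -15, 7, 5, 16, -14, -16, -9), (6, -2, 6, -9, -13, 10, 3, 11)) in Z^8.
144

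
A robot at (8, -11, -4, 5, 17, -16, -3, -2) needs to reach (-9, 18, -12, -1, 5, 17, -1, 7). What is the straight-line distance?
50.4777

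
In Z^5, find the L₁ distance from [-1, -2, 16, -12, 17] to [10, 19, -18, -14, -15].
100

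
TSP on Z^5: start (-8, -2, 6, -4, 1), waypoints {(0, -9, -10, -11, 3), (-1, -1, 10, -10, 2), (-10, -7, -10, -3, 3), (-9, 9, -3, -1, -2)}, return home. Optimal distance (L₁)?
128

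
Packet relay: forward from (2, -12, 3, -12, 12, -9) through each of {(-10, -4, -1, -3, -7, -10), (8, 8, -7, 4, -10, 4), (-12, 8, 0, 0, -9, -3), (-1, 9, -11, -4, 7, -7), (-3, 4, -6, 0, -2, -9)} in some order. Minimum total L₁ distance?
175
(one optimal route: (2, -12, 3, -12, 12, -9) → (-1, 9, -11, -4, 7, -7) → (-3, 4, -6, 0, -2, -9) → (-10, -4, -1, -3, -7, -10) → (-12, 8, 0, 0, -9, -3) → (8, 8, -7, 4, -10, 4))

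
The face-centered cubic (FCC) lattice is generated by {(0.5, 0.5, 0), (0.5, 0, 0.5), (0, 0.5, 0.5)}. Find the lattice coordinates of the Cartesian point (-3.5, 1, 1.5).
-4b₁ - 3b₂ + 6b₃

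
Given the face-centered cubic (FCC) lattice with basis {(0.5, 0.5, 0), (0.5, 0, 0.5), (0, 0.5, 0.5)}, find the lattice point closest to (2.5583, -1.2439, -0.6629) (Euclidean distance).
(2.5, -1, -0.5)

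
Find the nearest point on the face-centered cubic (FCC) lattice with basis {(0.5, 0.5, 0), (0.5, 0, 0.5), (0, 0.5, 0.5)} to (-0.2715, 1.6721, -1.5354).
(0, 1.5, -1.5)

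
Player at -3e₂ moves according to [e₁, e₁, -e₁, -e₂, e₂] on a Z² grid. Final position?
(1, -3)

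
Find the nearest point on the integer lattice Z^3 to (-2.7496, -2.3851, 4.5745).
(-3, -2, 5)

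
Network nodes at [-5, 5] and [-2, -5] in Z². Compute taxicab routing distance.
13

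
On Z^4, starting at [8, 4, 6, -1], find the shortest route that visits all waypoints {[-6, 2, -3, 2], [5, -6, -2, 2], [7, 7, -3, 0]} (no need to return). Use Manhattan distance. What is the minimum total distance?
52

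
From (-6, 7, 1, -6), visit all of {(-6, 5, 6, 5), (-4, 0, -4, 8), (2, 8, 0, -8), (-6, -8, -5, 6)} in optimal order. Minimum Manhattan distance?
75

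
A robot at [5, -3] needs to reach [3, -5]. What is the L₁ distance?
4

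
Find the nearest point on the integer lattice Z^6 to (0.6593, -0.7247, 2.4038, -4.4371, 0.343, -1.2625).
(1, -1, 2, -4, 0, -1)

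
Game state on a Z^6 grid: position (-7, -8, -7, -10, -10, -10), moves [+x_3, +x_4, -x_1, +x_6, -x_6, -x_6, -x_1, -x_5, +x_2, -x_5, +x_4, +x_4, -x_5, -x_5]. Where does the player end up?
(-9, -7, -6, -7, -14, -11)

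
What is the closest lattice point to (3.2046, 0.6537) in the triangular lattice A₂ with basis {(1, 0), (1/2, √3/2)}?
(3.5, 0.866)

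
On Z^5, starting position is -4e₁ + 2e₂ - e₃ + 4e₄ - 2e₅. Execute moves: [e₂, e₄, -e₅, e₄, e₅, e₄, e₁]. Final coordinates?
(-3, 3, -1, 7, -2)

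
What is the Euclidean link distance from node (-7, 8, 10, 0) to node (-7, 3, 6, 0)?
6.40312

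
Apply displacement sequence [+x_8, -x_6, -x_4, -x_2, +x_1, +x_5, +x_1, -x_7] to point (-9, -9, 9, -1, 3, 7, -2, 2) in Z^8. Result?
(-7, -10, 9, -2, 4, 6, -3, 3)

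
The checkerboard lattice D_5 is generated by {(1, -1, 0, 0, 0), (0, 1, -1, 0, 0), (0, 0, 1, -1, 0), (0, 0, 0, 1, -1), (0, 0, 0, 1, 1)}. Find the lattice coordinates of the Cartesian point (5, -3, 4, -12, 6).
5b₁ + 2b₂ + 6b₃ - 6b₄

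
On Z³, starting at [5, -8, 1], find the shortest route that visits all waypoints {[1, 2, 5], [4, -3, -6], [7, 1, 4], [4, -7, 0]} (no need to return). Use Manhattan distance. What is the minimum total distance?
38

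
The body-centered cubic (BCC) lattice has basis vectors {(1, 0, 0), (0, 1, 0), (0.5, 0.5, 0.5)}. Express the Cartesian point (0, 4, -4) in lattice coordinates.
4b₁ + 8b₂ - 8b₃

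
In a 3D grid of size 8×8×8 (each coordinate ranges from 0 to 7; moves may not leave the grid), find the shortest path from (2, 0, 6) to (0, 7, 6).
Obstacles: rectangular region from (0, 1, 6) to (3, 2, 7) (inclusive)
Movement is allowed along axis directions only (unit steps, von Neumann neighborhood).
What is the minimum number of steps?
11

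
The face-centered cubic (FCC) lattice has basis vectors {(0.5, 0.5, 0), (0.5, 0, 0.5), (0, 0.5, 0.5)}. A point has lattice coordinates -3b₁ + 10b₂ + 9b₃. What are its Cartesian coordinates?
(3.5, 3, 9.5)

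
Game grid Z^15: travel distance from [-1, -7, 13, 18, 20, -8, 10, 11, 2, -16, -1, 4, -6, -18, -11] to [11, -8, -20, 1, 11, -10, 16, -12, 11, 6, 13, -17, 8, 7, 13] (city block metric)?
232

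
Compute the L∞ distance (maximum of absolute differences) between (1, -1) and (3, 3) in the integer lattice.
4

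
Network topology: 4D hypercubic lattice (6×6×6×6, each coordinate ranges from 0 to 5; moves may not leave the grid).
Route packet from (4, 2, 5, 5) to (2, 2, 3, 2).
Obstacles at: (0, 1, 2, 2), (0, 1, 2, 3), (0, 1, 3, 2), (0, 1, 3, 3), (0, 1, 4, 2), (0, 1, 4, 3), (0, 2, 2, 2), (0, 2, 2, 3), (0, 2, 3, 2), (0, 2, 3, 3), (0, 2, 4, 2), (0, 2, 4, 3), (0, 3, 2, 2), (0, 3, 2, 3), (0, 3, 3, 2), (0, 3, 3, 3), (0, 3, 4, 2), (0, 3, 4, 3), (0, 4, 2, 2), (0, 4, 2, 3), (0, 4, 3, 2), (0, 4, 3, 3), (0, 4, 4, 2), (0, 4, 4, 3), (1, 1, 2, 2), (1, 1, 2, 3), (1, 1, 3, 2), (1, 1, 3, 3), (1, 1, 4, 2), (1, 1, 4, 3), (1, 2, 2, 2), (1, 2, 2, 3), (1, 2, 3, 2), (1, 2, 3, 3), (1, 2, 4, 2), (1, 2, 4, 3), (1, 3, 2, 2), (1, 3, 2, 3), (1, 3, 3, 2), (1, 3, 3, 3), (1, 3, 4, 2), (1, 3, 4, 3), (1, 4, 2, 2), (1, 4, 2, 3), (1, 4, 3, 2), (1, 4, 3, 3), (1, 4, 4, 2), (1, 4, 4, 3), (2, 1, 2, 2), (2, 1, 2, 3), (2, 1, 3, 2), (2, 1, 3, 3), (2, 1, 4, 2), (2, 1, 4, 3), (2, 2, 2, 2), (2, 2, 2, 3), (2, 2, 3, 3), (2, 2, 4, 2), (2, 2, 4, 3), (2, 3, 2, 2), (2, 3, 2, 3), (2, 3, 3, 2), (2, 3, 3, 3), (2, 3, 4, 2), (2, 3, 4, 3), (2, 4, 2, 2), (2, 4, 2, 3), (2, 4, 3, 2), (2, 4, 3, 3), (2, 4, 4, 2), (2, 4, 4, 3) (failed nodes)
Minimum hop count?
7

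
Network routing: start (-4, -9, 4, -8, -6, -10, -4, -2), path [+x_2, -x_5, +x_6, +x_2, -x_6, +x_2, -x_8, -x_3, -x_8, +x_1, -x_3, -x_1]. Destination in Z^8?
(-4, -6, 2, -8, -7, -10, -4, -4)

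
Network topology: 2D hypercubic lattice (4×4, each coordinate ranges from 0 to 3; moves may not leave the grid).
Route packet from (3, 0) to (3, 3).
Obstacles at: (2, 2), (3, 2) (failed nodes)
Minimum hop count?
7
(one shortest path: (3, 0) → (2, 0) → (1, 0) → (1, 1) → (1, 2) → (1, 3) → (2, 3) → (3, 3))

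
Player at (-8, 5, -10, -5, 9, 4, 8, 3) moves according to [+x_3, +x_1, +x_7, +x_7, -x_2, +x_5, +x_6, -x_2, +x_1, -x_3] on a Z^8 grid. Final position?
(-6, 3, -10, -5, 10, 5, 10, 3)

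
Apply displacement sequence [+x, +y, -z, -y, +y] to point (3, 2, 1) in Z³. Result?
(4, 3, 0)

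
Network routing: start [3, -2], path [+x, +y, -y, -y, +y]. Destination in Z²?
(4, -2)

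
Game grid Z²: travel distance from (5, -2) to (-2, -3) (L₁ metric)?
8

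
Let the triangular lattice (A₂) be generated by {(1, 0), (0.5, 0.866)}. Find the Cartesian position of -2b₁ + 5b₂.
(0.5, 4.33)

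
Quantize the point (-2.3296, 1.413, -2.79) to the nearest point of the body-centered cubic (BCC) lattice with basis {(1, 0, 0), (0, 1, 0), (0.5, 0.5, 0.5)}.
(-2.5, 1.5, -2.5)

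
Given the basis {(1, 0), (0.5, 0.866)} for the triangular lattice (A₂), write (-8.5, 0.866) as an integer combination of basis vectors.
-9b₁ + b₂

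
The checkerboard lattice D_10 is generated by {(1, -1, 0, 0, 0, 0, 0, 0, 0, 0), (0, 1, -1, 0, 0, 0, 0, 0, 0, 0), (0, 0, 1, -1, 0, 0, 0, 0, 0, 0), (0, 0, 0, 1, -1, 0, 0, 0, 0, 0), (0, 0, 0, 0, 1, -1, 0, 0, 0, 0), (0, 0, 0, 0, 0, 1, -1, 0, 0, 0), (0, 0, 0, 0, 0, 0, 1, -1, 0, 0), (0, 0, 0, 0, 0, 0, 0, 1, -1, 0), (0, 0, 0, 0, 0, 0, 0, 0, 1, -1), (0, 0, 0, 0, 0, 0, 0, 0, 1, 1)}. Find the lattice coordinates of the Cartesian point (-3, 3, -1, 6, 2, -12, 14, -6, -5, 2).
-3b₁ - b₃ + 5b₄ + 7b₅ - 5b₆ + 9b₇ + 3b₈ - 2b₉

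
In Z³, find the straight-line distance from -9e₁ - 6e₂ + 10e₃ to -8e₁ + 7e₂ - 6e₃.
20.6398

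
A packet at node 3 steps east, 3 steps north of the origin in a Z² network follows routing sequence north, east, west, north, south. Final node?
(3, 4)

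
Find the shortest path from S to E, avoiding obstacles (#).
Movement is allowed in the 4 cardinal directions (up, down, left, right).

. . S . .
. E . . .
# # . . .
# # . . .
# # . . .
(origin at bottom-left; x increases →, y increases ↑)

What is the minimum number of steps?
2
(one shortest path: (2, 4) → (1, 4) → (1, 3))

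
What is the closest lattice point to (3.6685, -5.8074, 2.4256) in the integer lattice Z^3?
(4, -6, 2)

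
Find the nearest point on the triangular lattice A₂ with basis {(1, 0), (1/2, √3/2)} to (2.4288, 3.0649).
(2.5, 2.598)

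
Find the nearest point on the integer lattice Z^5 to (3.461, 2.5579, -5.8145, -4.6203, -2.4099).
(3, 3, -6, -5, -2)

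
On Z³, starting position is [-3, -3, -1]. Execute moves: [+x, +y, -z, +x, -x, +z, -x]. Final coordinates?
(-3, -2, -1)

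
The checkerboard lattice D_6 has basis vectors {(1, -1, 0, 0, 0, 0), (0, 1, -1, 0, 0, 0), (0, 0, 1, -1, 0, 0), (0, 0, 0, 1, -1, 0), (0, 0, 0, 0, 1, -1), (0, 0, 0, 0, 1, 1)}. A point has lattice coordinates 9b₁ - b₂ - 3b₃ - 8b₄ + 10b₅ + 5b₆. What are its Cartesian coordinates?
(9, -10, -2, -5, 23, -5)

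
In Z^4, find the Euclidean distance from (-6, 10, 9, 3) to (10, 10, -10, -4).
25.807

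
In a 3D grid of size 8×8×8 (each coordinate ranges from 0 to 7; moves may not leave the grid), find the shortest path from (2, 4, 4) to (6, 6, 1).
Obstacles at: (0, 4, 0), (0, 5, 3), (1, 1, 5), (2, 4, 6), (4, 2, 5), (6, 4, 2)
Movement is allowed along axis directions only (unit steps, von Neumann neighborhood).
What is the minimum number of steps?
9
(one shortest path: (2, 4, 4) → (3, 4, 4) → (4, 4, 4) → (5, 4, 4) → (6, 4, 4) → (6, 5, 4) → (6, 6, 4) → (6, 6, 3) → (6, 6, 2) → (6, 6, 1))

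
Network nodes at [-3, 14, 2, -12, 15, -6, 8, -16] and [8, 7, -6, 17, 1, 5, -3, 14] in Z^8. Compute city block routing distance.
121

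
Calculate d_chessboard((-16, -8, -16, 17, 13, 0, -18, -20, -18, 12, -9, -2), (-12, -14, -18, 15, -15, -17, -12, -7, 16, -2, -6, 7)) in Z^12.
34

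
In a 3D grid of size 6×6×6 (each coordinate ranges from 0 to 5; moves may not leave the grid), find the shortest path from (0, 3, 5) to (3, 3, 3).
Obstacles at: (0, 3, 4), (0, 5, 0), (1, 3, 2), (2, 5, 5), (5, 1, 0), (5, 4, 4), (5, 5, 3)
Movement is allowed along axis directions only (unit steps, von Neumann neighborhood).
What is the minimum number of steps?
5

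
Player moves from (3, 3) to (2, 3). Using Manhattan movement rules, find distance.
1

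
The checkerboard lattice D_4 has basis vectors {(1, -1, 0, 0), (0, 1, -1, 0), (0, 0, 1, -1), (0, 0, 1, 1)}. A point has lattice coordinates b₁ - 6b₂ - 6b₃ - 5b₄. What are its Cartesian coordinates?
(1, -7, -5, 1)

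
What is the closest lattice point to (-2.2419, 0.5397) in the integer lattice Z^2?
(-2, 1)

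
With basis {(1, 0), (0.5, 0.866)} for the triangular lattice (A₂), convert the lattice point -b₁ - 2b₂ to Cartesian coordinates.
(-2, -1.732)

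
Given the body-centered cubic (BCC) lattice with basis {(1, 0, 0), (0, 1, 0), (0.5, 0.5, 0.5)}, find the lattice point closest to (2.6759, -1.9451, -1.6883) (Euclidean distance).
(3, -2, -2)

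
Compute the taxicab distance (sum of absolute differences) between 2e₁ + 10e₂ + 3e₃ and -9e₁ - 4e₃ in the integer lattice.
28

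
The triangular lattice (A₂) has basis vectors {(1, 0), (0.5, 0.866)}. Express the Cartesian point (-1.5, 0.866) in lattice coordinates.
-2b₁ + b₂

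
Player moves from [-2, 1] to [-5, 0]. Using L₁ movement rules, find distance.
4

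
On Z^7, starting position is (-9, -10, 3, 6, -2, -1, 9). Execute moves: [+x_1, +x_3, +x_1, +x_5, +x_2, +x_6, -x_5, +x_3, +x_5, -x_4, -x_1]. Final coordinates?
(-8, -9, 5, 5, -1, 0, 9)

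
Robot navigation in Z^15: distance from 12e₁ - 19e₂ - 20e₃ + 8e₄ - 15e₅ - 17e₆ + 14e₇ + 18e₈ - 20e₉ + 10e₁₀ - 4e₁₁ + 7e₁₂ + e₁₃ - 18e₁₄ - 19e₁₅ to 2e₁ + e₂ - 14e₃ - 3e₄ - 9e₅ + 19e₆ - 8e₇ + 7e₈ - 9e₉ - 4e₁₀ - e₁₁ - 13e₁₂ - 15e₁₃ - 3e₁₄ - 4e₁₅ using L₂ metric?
63.4508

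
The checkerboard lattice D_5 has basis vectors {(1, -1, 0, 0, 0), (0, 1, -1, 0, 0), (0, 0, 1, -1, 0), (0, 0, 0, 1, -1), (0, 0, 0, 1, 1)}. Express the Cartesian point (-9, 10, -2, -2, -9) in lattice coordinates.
-9b₁ + b₂ - b₃ + 3b₄ - 6b₅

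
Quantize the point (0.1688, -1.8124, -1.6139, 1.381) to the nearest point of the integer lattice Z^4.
(0, -2, -2, 1)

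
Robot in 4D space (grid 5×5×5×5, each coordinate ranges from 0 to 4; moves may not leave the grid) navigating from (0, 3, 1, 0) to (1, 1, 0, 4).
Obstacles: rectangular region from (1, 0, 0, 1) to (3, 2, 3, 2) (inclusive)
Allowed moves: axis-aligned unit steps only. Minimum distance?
8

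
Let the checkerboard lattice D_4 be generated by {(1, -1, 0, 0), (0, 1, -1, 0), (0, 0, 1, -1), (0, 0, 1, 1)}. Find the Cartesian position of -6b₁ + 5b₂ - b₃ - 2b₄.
(-6, 11, -8, -1)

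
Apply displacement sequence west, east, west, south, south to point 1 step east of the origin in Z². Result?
(0, -2)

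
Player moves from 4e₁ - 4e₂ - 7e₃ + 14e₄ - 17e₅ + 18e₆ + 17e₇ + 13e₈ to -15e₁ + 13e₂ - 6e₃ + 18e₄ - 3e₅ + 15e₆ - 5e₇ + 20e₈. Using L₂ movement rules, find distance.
37.4833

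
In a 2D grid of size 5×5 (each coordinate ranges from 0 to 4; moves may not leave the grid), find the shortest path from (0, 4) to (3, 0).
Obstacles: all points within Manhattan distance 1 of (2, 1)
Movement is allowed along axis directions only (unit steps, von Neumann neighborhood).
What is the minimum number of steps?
9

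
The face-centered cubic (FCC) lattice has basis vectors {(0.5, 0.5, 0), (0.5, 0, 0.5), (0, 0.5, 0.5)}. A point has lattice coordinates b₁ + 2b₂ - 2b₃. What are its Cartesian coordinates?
(1.5, -0.5, 0)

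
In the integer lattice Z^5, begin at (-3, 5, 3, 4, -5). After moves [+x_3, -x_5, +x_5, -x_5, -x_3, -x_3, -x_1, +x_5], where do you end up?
(-4, 5, 2, 4, -5)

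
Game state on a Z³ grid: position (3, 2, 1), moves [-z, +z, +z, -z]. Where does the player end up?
(3, 2, 1)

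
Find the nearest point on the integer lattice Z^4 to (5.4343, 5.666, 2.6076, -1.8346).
(5, 6, 3, -2)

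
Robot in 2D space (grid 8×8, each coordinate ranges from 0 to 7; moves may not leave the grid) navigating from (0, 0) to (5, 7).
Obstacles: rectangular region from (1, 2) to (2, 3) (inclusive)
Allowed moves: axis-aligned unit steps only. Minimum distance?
12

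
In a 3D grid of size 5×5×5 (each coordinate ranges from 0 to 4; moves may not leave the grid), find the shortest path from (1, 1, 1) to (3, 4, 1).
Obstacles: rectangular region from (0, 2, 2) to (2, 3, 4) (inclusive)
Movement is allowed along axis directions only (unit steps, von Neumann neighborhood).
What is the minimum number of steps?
5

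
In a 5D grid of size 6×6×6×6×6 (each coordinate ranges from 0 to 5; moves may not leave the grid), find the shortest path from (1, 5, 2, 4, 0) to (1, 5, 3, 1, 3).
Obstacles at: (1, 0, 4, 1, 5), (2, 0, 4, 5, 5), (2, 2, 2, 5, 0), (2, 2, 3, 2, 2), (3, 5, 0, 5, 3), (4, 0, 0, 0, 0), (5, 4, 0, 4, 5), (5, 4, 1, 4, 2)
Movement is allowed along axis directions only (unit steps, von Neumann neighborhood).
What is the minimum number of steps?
7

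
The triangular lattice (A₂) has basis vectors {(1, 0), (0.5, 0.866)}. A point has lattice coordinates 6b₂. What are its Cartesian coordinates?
(3, 5.196)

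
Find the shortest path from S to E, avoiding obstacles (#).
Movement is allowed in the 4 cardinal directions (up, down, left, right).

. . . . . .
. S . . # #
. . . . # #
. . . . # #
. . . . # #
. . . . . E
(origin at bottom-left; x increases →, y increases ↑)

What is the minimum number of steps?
8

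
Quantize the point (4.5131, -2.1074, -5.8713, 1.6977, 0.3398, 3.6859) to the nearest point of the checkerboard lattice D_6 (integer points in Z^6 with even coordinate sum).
(4, -2, -6, 2, 0, 4)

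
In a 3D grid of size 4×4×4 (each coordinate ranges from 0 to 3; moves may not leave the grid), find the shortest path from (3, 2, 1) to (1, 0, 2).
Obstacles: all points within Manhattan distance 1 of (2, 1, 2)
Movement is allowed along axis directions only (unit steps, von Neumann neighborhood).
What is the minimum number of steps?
5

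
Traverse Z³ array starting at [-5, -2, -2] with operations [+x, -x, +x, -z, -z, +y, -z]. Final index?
(-4, -1, -5)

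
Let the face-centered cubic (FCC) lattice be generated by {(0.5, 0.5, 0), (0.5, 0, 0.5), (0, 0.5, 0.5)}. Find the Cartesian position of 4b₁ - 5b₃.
(2, -0.5, -2.5)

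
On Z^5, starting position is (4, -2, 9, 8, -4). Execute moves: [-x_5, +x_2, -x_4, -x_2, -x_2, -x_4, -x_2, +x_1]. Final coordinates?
(5, -4, 9, 6, -5)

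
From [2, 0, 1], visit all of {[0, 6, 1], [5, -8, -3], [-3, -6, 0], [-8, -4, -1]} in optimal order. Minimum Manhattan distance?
49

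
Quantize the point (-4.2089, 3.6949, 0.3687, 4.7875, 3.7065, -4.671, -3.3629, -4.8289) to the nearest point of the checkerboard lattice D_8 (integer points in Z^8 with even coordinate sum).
(-4, 4, 0, 5, 4, -5, -3, -5)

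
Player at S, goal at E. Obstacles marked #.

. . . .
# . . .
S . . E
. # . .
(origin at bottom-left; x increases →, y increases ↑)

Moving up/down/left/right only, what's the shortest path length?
3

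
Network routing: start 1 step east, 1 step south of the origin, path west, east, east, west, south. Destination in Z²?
(1, -2)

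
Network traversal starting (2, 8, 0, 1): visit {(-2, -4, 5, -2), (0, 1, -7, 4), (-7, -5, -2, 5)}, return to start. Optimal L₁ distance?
82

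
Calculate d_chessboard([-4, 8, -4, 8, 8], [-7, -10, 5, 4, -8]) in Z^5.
18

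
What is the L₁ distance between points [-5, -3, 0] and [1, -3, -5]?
11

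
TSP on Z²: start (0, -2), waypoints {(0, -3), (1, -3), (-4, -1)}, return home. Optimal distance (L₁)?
14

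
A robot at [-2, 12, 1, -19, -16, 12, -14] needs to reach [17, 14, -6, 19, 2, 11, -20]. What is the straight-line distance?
47.1063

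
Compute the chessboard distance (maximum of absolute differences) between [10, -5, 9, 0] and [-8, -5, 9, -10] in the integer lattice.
18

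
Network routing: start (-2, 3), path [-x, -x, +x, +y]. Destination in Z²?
(-3, 4)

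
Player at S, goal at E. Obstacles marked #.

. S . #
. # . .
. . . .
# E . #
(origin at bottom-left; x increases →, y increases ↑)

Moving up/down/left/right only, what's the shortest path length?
5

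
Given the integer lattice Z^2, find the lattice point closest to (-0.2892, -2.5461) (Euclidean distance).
(0, -3)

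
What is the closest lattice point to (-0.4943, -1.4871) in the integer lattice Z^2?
(0, -1)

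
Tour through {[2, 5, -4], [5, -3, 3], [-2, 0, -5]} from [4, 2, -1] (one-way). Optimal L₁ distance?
36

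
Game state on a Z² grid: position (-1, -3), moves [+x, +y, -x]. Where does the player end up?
(-1, -2)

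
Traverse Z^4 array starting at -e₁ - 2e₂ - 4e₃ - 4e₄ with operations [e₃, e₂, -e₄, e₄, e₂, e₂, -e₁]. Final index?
(-2, 1, -3, -4)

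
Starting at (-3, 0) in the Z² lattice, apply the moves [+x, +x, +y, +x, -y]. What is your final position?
(0, 0)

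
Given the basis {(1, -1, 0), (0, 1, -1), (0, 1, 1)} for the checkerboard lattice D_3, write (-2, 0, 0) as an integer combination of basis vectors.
-2b₁ - b₂ - b₃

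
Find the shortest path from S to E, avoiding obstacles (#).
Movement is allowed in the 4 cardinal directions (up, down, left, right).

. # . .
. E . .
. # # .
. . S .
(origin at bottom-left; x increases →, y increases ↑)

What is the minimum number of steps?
5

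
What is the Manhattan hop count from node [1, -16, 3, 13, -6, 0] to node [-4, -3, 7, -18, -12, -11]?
70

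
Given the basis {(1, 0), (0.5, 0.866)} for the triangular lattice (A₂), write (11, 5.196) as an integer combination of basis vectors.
8b₁ + 6b₂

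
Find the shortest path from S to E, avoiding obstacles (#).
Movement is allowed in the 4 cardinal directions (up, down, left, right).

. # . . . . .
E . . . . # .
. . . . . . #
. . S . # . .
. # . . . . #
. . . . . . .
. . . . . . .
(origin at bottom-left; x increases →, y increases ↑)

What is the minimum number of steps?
4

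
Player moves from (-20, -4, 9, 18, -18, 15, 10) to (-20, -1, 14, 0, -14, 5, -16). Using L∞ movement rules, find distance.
26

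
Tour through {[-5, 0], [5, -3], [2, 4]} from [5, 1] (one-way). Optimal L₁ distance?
25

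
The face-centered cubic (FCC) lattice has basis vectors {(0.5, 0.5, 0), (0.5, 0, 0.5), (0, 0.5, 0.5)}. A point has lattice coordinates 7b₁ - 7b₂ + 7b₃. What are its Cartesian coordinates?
(0, 7, 0)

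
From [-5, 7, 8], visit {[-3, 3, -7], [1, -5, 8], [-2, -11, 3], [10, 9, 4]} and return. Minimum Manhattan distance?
108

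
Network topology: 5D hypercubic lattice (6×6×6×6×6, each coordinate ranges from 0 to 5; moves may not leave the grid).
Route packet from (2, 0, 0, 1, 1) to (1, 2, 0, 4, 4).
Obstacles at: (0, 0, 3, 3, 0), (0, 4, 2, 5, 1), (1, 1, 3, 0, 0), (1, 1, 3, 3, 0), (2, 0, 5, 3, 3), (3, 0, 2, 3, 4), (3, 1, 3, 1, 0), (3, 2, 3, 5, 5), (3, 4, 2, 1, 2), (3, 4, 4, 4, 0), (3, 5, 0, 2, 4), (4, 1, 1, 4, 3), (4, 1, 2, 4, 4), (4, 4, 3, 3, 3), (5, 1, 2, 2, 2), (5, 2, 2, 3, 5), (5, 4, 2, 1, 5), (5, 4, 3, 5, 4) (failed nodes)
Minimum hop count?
9
(one shortest path: (2, 0, 0, 1, 1) → (1, 0, 0, 1, 1) → (1, 1, 0, 1, 1) → (1, 2, 0, 1, 1) → (1, 2, 0, 2, 1) → (1, 2, 0, 3, 1) → (1, 2, 0, 4, 1) → (1, 2, 0, 4, 2) → (1, 2, 0, 4, 3) → (1, 2, 0, 4, 4))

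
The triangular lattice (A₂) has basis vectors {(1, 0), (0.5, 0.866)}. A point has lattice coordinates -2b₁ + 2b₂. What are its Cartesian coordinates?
(-1, 1.732)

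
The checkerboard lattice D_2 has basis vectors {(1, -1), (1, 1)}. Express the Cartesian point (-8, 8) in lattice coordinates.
-8b₁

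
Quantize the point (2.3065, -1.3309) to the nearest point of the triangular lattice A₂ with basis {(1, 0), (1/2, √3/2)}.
(2.5, -0.866)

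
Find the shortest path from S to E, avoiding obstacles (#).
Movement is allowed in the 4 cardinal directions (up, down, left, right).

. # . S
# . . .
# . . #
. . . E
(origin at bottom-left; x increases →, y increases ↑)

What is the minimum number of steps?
5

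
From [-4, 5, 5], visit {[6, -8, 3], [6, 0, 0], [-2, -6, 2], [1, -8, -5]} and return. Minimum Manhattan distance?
72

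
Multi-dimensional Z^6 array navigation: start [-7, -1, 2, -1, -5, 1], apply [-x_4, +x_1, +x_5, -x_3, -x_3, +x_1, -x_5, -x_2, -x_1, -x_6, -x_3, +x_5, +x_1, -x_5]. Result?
(-5, -2, -1, -2, -5, 0)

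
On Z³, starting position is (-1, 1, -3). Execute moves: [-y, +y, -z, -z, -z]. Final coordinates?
(-1, 1, -6)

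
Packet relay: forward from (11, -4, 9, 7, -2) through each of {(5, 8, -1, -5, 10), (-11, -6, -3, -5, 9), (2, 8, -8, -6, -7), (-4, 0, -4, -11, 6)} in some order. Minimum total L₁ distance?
137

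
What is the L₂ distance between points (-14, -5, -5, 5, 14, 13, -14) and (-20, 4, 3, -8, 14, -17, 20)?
49.051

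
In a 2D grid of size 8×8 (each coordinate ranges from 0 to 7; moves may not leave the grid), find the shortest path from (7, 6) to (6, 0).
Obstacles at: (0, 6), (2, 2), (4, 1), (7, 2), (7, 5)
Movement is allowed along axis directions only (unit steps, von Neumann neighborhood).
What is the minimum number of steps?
7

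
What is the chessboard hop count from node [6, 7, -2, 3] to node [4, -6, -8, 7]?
13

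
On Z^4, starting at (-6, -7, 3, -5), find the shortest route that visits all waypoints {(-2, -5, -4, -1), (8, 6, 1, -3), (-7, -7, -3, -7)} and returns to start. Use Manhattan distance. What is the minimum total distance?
82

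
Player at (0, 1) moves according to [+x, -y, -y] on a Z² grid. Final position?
(1, -1)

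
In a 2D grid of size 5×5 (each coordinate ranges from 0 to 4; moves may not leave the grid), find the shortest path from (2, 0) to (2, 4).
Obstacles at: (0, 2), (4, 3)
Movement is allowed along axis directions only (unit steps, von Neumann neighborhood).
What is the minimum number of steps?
4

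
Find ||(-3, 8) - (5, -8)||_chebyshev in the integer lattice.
16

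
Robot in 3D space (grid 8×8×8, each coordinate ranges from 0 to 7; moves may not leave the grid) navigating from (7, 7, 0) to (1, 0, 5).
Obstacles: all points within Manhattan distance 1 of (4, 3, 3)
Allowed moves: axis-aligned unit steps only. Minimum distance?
18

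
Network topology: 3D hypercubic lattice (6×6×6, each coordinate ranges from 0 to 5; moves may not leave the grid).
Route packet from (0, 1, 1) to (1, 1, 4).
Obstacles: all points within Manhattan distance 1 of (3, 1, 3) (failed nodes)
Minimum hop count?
4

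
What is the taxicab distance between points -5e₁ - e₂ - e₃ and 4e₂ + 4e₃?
15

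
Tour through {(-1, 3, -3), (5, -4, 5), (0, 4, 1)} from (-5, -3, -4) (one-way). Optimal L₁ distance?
34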